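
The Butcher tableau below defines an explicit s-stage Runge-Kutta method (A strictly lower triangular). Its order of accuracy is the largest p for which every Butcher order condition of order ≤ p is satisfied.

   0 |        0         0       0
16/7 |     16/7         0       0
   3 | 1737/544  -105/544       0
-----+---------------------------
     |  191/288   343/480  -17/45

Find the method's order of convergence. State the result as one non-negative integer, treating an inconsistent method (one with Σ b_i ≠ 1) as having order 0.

b = (191/288, 343/480, -17/45)
c = (0, 16/7, 3)
Ac = (0, 0, -15/34)
Σ b_i: 191/288·1 + 343/480·1 + (-17/45)·1 = 1 ✓
b·c: 343/480·16/7 + (-17/45)·3 = 1/2 ✓
b·c²: 343/480·256/49 + (-17/45)·9 = 1/3 ✓
b·Ac: (-17/45)·(-15/34) = 1/6 ✓; 3 stages ⇒ order 3.

3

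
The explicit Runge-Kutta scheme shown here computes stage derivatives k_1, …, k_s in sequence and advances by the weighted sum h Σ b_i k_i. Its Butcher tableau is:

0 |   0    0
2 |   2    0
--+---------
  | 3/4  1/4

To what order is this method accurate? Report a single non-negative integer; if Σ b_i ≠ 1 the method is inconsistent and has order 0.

2

b = (3/4, 1/4)
c = (0, 2)
Σ b_i: 3/4·1 + 1/4·1 = 1 ✓
b·c: 1/4·2 = 1/2 ✓; 2 stages ⇒ order 2.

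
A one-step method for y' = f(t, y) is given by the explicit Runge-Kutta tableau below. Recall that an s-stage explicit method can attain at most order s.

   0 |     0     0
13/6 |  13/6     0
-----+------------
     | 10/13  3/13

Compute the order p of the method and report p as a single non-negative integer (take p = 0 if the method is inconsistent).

b = (10/13, 3/13)
c = (0, 13/6)
Σ b_i: 10/13·1 + 3/13·1 = 1 ✓
b·c: 3/13·13/6 = 1/2 ✓; 2 stages ⇒ order 2.

2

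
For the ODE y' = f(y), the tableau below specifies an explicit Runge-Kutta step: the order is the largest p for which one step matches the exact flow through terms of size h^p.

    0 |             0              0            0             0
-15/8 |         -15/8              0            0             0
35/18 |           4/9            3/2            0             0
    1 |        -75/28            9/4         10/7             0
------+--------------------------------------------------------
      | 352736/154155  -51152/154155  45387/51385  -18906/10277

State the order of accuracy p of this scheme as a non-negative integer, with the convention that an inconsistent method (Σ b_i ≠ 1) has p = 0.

b = (352736/154155, -51152/154155, 45387/51385, -18906/10277)
c = (0, -15/8, 35/18, 1)
Ac = (0, 0, -45/16, -415/288)
Σ b_i: 352736/154155·1 + (-51152/154155)·1 + 45387/51385·1 + (-18906/10277)·1 = 1 ✓
b·c: (-51152/154155)·(-15/8) + 45387/51385·35/18 + (-18906/10277)·1 = 1/2 ✓
b·c²: (-51152/154155)·225/64 + 45387/51385·1225/324 + (-18906/10277)·1 = 1/3 ✓
b·Ac: 45387/51385·(-45/16) + (-18906/10277)·(-415/288) = 1/6 ✓
b·c³: (-51152/154155)·(-3375/512) + 45387/51385·42875/5832 + (-18906/10277)·1 = 60745291/8879328 ≠ 1/4 ⇒ order 3.
b·(c∘Ac): 45387/51385·(-175/32) + (-18906/10277)·(-415/288) = -2150305/986592 ≠ 1/8
b·Ac²: 45387/51385·675/128 + (-18906/10277)·276025/20736 = -88039895/4439664 ≠ 1/12
b·A²c: (-18906/10277)·(-225/56) = 2126925/287756 ≠ 1/24

3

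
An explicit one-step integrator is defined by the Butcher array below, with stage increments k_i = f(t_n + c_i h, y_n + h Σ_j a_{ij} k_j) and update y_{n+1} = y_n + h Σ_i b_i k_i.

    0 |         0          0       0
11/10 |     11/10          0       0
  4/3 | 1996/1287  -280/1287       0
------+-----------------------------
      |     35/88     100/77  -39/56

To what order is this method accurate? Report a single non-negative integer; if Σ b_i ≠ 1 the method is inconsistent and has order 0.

3

b = (35/88, 100/77, -39/56)
c = (0, 11/10, 4/3)
Ac = (0, 0, -28/117)
Σ b_i: 35/88·1 + 100/77·1 + (-39/56)·1 = 1 ✓
b·c: 100/77·11/10 + (-39/56)·4/3 = 1/2 ✓
b·c²: 100/77·121/100 + (-39/56)·16/9 = 1/3 ✓
b·Ac: (-39/56)·(-28/117) = 1/6 ✓; 3 stages ⇒ order 3.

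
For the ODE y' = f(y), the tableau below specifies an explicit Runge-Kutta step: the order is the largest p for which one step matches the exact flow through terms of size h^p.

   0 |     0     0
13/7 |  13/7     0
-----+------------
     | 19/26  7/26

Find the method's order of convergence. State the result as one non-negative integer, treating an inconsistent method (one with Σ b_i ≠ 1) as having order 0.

b = (19/26, 7/26)
c = (0, 13/7)
Σ b_i: 19/26·1 + 7/26·1 = 1 ✓
b·c: 7/26·13/7 = 1/2 ✓; 2 stages ⇒ order 2.

2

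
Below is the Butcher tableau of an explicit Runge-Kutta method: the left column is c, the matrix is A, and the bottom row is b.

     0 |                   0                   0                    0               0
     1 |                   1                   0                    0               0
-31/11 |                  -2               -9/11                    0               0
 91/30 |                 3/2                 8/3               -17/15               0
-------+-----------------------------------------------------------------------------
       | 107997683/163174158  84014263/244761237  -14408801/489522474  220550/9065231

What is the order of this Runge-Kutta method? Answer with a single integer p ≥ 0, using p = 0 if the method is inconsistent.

3

b = (107997683/163174158, 84014263/244761237, -14408801/489522474, 220550/9065231)
c = (0, 1, -31/11, 91/30)
Ac = (0, 0, -9/11, 967/165)
Σ b_i: 107997683/163174158·1 + 84014263/244761237·1 + (-14408801/489522474)·1 + 220550/9065231·1 = 1 ✓
b·c: 84014263/244761237·1 + (-14408801/489522474)·(-31/11) + 220550/9065231·91/30 = 1/2 ✓
b·c²: 84014263/244761237·1 + (-14408801/489522474)·961/121 + 220550/9065231·8281/900 = 1/3 ✓
b·Ac: (-14408801/489522474)·(-9/11) + 220550/9065231·967/165 = 1/6 ✓
b·c³: 84014263/244761237·1 + (-14408801/489522474)·(-29791/1331) + 220550/9065231·753571/27000 = 12931796723/7692496020 ≠ 1/4 ⇒ order 3.
b·(c∘Ac): (-14408801/489522474)·279/121 + 220550/9065231·87997/4950 = 59499061/163174158 ≠ 1/8
b·Ac²: (-14408801/489522474)·(-9/11) + 220550/9065231·(-11497/1815) = -11113877/85472178 ≠ 1/12
b·A²c: 220550/9065231·51/55 = 204510/9065231 ≠ 1/24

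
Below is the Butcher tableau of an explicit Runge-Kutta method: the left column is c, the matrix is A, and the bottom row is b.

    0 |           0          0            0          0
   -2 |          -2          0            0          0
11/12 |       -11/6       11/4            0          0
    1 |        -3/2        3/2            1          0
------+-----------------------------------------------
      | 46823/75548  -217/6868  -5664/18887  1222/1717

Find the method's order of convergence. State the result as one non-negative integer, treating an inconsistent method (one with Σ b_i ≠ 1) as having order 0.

3

b = (46823/75548, -217/6868, -5664/18887, 1222/1717)
c = (0, -2, 11/12, 1)
Ac = (0, 0, -11/2, -25/12)
Σ b_i: 46823/75548·1 + (-217/6868)·1 + (-5664/18887)·1 + 1222/1717·1 = 1 ✓
b·c: (-217/6868)·(-2) + (-5664/18887)·11/12 + 1222/1717·1 = 1/2 ✓
b·c²: (-217/6868)·4 + (-5664/18887)·121/144 + 1222/1717·1 = 1/3 ✓
b·Ac: (-5664/18887)·(-11/2) + 1222/1717·(-25/12) = 1/6 ✓
b·c³: (-217/6868)·(-8) + (-5664/18887)·1331/1728 + 1222/1717·1 = 22669/30906 ≠ 1/4 ⇒ order 3.
b·(c∘Ac): (-5664/18887)·(-121/24) + 1222/1717·(-25/12) = 301/10302 ≠ 1/8
b·Ac²: (-5664/18887)·11 + 1222/1717·985/144 = 194027/123624 ≠ 1/12
b·A²c: 1222/1717·(-11/2) = -6721/1717 ≠ 1/24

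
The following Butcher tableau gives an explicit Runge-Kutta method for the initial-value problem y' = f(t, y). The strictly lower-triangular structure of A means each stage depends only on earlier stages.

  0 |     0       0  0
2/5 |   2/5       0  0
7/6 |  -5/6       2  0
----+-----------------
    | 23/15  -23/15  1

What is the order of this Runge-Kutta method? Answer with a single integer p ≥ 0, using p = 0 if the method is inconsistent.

b = (23/15, -23/15, 1)
c = (0, 2/5, 7/6)
Ac = (0, 0, 4/5)
Σ b_i: 23/15·1 + (-23/15)·1 + 1·1 = 1 ✓
b·c: (-23/15)·2/5 + 1·7/6 = 83/150 ≠ 1/2 ⇒ order 1.

1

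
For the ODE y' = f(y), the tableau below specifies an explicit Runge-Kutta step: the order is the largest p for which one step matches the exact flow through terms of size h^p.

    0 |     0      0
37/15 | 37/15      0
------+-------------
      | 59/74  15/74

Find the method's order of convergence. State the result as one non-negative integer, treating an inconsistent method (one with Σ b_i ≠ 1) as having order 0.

2

b = (59/74, 15/74)
c = (0, 37/15)
Σ b_i: 59/74·1 + 15/74·1 = 1 ✓
b·c: 15/74·37/15 = 1/2 ✓; 2 stages ⇒ order 2.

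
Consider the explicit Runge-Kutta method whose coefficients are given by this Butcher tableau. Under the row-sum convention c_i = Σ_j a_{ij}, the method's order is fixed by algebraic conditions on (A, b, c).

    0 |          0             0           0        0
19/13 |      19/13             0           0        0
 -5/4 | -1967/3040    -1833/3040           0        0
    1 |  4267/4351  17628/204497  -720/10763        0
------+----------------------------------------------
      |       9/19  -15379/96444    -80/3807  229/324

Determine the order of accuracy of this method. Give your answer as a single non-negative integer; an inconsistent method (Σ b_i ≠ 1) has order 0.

b = (9/19, -15379/96444, -80/3807, 229/324)
c = (0, 19/13, -5/4, 1)
Ac = (0, 0, -141/160, 48/229)
Σ b_i: 9/19·1 + (-15379/96444)·1 + (-80/3807)·1 + 229/324·1 = 1 ✓
b·c: (-15379/96444)·19/13 + (-80/3807)·(-5/4) + 229/324·1 = 1/2 ✓
b·c²: (-15379/96444)·361/169 + (-80/3807)·25/16 + 229/324·1 = 1/3 ✓
b·Ac: (-80/3807)·(-141/160) + 229/324·48/229 = 1/6 ✓
b·c³: (-15379/96444)·6859/2197 + (-80/3807)·(-125/64) + 229/324·1 = 1/4 ✓
b·(c∘Ac): (-80/3807)·141/128 + 229/324·48/229 = 1/8 ✓
b·Ac²: (-80/3807)·(-2679/2080) + 229/324·237/2977 = 1/12 ✓
b·A²c: 229/324·27/458 = 1/24 ✓; 4 stages ⇒ order 4.

4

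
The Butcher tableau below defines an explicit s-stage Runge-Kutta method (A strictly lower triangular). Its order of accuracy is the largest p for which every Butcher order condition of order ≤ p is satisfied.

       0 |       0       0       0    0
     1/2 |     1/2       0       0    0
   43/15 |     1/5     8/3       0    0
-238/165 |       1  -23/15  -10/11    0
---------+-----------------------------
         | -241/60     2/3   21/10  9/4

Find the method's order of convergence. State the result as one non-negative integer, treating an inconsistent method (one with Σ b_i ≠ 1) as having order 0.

1

b = (-241/60, 2/3, 21/10, 9/4)
c = (0, 1/2, 43/15, -238/165)
Ac = (0, 0, 4/3, -371/110)
Σ b_i: (-241/60)·1 + 2/3·1 + 21/10·1 + 9/4·1 = 1 ✓
b·c: 2/3·1/2 + 21/10·43/15 + 9/4·(-238/165) = 2564/825 ≠ 1/2 ⇒ order 1.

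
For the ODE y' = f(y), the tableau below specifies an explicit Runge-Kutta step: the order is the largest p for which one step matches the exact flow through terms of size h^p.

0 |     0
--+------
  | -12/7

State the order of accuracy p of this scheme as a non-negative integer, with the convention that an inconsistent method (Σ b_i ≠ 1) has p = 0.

0

b = (-12/7)
c = (0)
Σ b_i: (-12/7)·1 = -12/7 ≠ 1 ⇒ order 0.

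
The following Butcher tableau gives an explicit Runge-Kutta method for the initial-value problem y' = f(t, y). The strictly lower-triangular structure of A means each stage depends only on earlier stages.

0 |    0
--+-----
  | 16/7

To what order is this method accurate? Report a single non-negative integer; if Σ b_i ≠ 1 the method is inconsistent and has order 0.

b = (16/7)
c = (0)
Σ b_i: 16/7·1 = 16/7 ≠ 1 ⇒ order 0.

0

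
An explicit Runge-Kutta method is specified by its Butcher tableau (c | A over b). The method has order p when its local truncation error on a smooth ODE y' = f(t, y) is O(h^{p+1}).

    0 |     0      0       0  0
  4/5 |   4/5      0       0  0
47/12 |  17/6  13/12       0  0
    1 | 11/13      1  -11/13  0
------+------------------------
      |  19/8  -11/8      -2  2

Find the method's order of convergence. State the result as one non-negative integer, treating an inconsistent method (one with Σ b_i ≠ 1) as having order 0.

1

b = (19/8, -11/8, -2, 2)
c = (0, 4/5, 47/12, 1)
Ac = (0, 0, 13/15, -1961/780)
Σ b_i: 19/8·1 + (-11/8)·1 + (-2)·1 + 2·1 = 1 ✓
b·c: (-11/8)·4/5 + (-2)·47/12 + 2·1 = -104/15 ≠ 1/2 ⇒ order 1.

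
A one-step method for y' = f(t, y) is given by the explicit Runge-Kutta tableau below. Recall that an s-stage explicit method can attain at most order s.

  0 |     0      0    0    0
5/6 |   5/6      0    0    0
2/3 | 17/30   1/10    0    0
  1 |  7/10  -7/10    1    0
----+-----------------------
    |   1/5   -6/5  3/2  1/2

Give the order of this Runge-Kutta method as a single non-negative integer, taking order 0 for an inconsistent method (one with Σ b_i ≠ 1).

b = (1/5, -6/5, 3/2, 1/2)
c = (0, 5/6, 2/3, 1)
Ac = (0, 0, 1/12, 1/12)
Σ b_i: 1/5·1 + (-6/5)·1 + 3/2·1 + 1/2·1 = 1 ✓
b·c: (-6/5)·5/6 + 3/2·2/3 + 1/2·1 = 1/2 ✓
b·c²: (-6/5)·25/36 + 3/2·4/9 + 1/2·1 = 1/3 ✓
b·Ac: 3/2·1/12 + 1/2·1/12 = 1/6 ✓
b·c³: (-6/5)·125/216 + 3/2·8/27 + 1/2·1 = 1/4 ✓
b·(c∘Ac): 3/2·1/18 + 1/2·1/12 = 1/8 ✓
b·Ac²: 3/2·5/72 + 1/2·(-1/24) = 1/12 ✓
b·A²c: 1/2·1/12 = 1/24 ✓; 4 stages ⇒ order 4.

4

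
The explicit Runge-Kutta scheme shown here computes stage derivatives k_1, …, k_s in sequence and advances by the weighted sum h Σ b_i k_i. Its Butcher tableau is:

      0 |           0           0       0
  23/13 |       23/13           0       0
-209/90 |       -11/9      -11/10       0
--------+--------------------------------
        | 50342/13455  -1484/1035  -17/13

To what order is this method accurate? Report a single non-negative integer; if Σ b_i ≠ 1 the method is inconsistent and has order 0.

2

b = (50342/13455, -1484/1035, -17/13)
c = (0, 23/13, -209/90)
Ac = (0, 0, -253/130)
Σ b_i: 50342/13455·1 + (-1484/1035)·1 + (-17/13)·1 = 1 ✓
b·c: (-1484/1035)·23/13 + (-17/13)·(-209/90) = 1/2 ✓
b·c²: (-1484/1035)·529/169 + (-17/13)·43681/8100 = -15797261/1368900 ≠ 1/3 ⇒ order 2.
b·Ac: (-17/13)·(-253/130) = 4301/1690 ≠ 1/6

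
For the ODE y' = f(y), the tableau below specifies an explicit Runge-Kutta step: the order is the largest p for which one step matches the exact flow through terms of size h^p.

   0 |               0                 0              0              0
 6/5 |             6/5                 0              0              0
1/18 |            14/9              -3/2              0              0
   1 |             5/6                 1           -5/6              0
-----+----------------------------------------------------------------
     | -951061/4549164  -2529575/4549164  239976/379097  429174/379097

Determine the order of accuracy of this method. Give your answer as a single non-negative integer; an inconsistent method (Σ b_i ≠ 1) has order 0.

3

b = (-951061/4549164, -2529575/4549164, 239976/379097, 429174/379097)
c = (0, 6/5, 1/18, 1)
Ac = (0, 0, -9/5, 623/540)
Σ b_i: (-951061/4549164)·1 + (-2529575/4549164)·1 + 239976/379097·1 + 429174/379097·1 = 1 ✓
b·c: (-2529575/4549164)·6/5 + 239976/379097·1/18 + 429174/379097·1 = 1/2 ✓
b·c²: (-2529575/4549164)·36/25 + 239976/379097·1/324 + 429174/379097·1 = 1/3 ✓
b·Ac: 239976/379097·(-9/5) + 429174/379097·623/540 = 1/6 ✓
b·c³: (-2529575/4549164)·216/125 + 239976/379097·1/5832 + 429174/379097·1 = 8769107/51178095 ≠ 1/4 ⇒ order 3.
b·(c∘Ac): 239976/379097·(-1/10) + 429174/379097·623/540 = 14134261/11372910 ≠ 1/8
b·Ac²: 239976/379097·(-54/25) + 429174/379097·69859/48600 = 53221621/204712380 ≠ 1/12
b·A²c: 429174/379097·3/2 = 643761/379097 ≠ 1/24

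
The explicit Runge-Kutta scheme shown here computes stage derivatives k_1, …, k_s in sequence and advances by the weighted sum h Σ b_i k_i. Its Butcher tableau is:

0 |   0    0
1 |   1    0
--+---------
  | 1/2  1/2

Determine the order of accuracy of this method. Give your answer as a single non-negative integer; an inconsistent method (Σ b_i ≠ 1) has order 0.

b = (1/2, 1/2)
c = (0, 1)
Σ b_i: 1/2·1 + 1/2·1 = 1 ✓
b·c: 1/2·1 = 1/2 ✓; 2 stages ⇒ order 2.

2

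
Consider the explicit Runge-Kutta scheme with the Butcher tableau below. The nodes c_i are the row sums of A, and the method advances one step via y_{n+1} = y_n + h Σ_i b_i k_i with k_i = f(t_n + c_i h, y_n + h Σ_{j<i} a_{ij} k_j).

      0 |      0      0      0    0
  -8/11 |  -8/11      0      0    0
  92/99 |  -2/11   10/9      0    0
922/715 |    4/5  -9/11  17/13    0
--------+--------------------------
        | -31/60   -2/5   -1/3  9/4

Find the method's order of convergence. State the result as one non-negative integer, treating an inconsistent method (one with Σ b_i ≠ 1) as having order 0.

b = (-31/60, -2/5, -1/3, 9/4)
c = (0, -8/11, 92/99, 922/715)
Ac = (0, 0, -80/99, 25628/14157)
Σ b_i: (-31/60)·1 + (-2/5)·1 + (-1/3)·1 + 9/4·1 = 1 ✓
b·c: (-2/5)·(-8/11) + (-1/3)·92/99 + 9/4·922/715 = 22259/7722 ≠ 1/2 ⇒ order 1.

1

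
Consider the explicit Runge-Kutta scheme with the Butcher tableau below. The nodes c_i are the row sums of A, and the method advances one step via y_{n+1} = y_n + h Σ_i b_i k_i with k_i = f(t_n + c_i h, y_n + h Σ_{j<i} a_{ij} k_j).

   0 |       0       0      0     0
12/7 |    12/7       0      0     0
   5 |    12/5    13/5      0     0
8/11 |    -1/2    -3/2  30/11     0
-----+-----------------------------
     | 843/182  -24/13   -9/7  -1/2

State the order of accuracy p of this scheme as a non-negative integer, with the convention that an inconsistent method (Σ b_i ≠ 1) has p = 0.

b = (843/182, -24/13, -9/7, -1/2)
c = (0, 12/7, 5, 8/11)
Ac = (0, 0, 156/35, 852/77)
Σ b_i: 843/182·1 + (-24/13)·1 + (-9/7)·1 + (-1/2)·1 = 1 ✓
b·c: (-24/13)·12/7 + (-9/7)·5 + (-1/2)·8/11 = -9967/1001 ≠ 1/2 ⇒ order 1.

1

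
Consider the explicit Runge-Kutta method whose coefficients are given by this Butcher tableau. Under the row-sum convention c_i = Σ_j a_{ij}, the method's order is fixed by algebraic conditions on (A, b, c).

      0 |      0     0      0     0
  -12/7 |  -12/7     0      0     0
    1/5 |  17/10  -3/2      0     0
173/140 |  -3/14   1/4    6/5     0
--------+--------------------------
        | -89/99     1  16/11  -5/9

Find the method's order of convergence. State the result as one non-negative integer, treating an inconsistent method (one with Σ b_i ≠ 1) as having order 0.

b = (-89/99, 1, 16/11, -5/9)
c = (0, -12/7, 1/5, 173/140)
Ac = (0, 0, 18/7, -33/175)
Σ b_i: (-89/99)·1 + 1·1 + 16/11·1 + (-5/9)·1 = 1 ✓
b·c: 1·(-12/7) + 16/11·1/5 + (-5/9)·173/140 = -29243/13860 ≠ 1/2 ⇒ order 1.

1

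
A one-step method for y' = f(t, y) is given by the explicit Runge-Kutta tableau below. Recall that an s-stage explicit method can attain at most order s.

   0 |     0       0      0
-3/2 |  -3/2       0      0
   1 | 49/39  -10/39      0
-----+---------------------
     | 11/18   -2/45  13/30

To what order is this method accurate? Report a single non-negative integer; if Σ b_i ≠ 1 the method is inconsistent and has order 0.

b = (11/18, -2/45, 13/30)
c = (0, -3/2, 1)
Ac = (0, 0, 5/13)
Σ b_i: 11/18·1 + (-2/45)·1 + 13/30·1 = 1 ✓
b·c: (-2/45)·(-3/2) + 13/30·1 = 1/2 ✓
b·c²: (-2/45)·9/4 + 13/30·1 = 1/3 ✓
b·Ac: 13/30·5/13 = 1/6 ✓; 3 stages ⇒ order 3.

3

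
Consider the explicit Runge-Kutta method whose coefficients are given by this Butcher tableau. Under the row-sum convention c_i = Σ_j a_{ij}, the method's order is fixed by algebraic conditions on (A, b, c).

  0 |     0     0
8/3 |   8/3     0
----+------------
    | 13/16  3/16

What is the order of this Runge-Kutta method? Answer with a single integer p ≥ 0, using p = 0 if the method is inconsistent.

b = (13/16, 3/16)
c = (0, 8/3)
Σ b_i: 13/16·1 + 3/16·1 = 1 ✓
b·c: 3/16·8/3 = 1/2 ✓; 2 stages ⇒ order 2.

2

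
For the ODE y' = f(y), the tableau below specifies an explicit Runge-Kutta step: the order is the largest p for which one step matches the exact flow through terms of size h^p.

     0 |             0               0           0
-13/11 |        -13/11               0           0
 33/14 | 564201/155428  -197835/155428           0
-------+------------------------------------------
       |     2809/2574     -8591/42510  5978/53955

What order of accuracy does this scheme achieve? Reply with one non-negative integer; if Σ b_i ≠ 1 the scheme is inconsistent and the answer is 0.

3

b = (2809/2574, -8591/42510, 5978/53955)
c = (0, -13/11, 33/14)
Ac = (0, 0, 17985/11956)
Σ b_i: 2809/2574·1 + (-8591/42510)·1 + 5978/53955·1 = 1 ✓
b·c: (-8591/42510)·(-13/11) + 5978/53955·33/14 = 1/2 ✓
b·c²: (-8591/42510)·169/121 + 5978/53955·1089/196 = 1/3 ✓
b·Ac: 5978/53955·17985/11956 = 1/6 ✓; 3 stages ⇒ order 3.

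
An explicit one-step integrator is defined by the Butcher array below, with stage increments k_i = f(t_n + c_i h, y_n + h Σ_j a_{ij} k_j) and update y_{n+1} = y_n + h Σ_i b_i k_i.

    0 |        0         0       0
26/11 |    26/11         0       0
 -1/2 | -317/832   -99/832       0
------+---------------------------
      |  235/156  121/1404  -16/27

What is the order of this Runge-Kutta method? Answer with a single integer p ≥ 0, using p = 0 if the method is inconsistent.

3

b = (235/156, 121/1404, -16/27)
c = (0, 26/11, -1/2)
Ac = (0, 0, -9/32)
Σ b_i: 235/156·1 + 121/1404·1 + (-16/27)·1 = 1 ✓
b·c: 121/1404·26/11 + (-16/27)·(-1/2) = 1/2 ✓
b·c²: 121/1404·676/121 + (-16/27)·1/4 = 1/3 ✓
b·Ac: (-16/27)·(-9/32) = 1/6 ✓; 3 stages ⇒ order 3.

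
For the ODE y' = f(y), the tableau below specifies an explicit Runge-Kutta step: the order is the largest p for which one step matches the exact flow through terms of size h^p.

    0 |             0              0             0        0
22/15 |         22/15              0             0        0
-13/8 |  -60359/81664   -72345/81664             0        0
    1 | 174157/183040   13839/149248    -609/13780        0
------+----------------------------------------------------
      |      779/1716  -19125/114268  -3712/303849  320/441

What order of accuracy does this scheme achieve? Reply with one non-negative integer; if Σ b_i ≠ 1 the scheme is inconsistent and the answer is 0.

4

b = (779/1716, -19125/114268, -3712/303849, 320/441)
c = (0, 22/15, -13/8, 1)
Ac = (0, 0, -4823/3712, 133/640)
Σ b_i: 779/1716·1 + (-19125/114268)·1 + (-3712/303849)·1 + 320/441·1 = 1 ✓
b·c: (-19125/114268)·22/15 + (-3712/303849)·(-13/8) + 320/441·1 = 1/2 ✓
b·c²: (-19125/114268)·484/225 + (-3712/303849)·169/64 + 320/441·1 = 1/3 ✓
b·Ac: (-3712/303849)·(-4823/3712) + 320/441·133/640 = 1/6 ✓
b·c³: (-19125/114268)·10648/3375 + (-3712/303849)·(-2197/512) + 320/441·1 = 1/4 ✓
b·(c∘Ac): (-3712/303849)·62699/29696 + 320/441·133/640 = 1/8 ✓
b·Ac²: (-3712/303849)·(-53053/27840) + 320/441·1589/19200 = 1/12 ✓
b·A²c: 320/441·147/2560 = 1/24 ✓; 4 stages ⇒ order 4.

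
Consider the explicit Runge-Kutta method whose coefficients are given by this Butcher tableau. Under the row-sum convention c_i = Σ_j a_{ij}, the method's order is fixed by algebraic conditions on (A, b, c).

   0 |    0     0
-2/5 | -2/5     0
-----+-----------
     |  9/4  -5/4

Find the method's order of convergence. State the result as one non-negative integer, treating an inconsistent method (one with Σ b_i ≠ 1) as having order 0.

b = (9/4, -5/4)
c = (0, -2/5)
Σ b_i: 9/4·1 + (-5/4)·1 = 1 ✓
b·c: (-5/4)·(-2/5) = 1/2 ✓; 2 stages ⇒ order 2.

2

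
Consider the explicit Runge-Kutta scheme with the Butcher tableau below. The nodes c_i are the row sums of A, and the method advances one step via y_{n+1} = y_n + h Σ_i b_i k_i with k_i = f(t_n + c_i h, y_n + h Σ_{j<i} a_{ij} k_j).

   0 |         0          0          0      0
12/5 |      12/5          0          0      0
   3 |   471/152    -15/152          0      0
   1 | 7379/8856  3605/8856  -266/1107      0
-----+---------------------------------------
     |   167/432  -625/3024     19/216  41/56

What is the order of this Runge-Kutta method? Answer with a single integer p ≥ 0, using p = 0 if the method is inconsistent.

b = (167/432, -625/3024, 19/216, 41/56)
c = (0, 12/5, 3, 1)
Ac = (0, 0, -9/38, 21/82)
Σ b_i: 167/432·1 + (-625/3024)·1 + 19/216·1 + 41/56·1 = 1 ✓
b·c: (-625/3024)·12/5 + 19/216·3 + 41/56·1 = 1/2 ✓
b·c²: (-625/3024)·144/25 + 19/216·9 + 41/56·1 = 1/3 ✓
b·Ac: 19/216·(-9/38) + 41/56·21/82 = 1/6 ✓
b·c³: (-625/3024)·1728/125 + 19/216·27 + 41/56·1 = 1/4 ✓
b·(c∘Ac): 19/216·(-27/38) + 41/56·21/82 = 1/8 ✓
b·Ac²: 19/216·(-54/95) + 41/56·112/615 = 1/12 ✓
b·A²c: 41/56·7/123 = 1/24 ✓; 4 stages ⇒ order 4.

4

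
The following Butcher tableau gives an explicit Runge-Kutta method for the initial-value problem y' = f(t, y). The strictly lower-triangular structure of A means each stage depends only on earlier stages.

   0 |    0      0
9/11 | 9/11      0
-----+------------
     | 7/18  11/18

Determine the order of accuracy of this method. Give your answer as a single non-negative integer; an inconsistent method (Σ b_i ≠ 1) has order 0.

2

b = (7/18, 11/18)
c = (0, 9/11)
Σ b_i: 7/18·1 + 11/18·1 = 1 ✓
b·c: 11/18·9/11 = 1/2 ✓; 2 stages ⇒ order 2.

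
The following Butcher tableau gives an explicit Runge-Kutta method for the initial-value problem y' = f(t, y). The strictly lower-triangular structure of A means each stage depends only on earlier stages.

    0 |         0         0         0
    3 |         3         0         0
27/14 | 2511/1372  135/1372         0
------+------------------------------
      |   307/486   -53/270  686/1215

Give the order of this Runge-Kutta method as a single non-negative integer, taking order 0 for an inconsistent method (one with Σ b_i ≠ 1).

3

b = (307/486, -53/270, 686/1215)
c = (0, 3, 27/14)
Ac = (0, 0, 405/1372)
Σ b_i: 307/486·1 + (-53/270)·1 + 686/1215·1 = 1 ✓
b·c: (-53/270)·3 + 686/1215·27/14 = 1/2 ✓
b·c²: (-53/270)·9 + 686/1215·729/196 = 1/3 ✓
b·Ac: 686/1215·405/1372 = 1/6 ✓; 3 stages ⇒ order 3.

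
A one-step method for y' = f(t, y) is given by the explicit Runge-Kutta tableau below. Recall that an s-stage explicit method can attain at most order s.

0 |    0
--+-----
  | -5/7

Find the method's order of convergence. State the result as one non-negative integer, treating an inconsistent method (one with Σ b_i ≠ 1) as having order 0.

0

b = (-5/7)
c = (0)
Σ b_i: (-5/7)·1 = -5/7 ≠ 1 ⇒ order 0.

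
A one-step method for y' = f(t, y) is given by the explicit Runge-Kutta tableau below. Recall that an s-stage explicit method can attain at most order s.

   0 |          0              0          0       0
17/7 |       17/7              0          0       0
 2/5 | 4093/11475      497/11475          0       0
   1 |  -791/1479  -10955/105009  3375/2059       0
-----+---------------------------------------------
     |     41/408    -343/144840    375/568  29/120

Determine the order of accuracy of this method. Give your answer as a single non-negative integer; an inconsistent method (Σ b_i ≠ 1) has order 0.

4

b = (41/408, -343/144840, 375/568, 29/120)
c = (0, 17/7, 2/5, 1)
Ac = (0, 0, 71/675, 35/87)
Σ b_i: 41/408·1 + (-343/144840)·1 + 375/568·1 + 29/120·1 = 1 ✓
b·c: (-343/144840)·17/7 + 375/568·2/5 + 29/120·1 = 1/2 ✓
b·c²: (-343/144840)·289/49 + 375/568·4/25 + 29/120·1 = 1/3 ✓
b·Ac: 375/568·71/675 + 29/120·35/87 = 1/6 ✓
b·c³: (-343/144840)·4913/343 + 375/568·8/125 + 29/120·1 = 1/4 ✓
b·(c∘Ac): 375/568·142/3375 + 29/120·35/87 = 1/8 ✓
b·Ac²: 375/568·1207/4725 + 29/120·(-215/609) = 1/12 ✓
b·A²c: 29/120·5/29 = 1/24 ✓; 4 stages ⇒ order 4.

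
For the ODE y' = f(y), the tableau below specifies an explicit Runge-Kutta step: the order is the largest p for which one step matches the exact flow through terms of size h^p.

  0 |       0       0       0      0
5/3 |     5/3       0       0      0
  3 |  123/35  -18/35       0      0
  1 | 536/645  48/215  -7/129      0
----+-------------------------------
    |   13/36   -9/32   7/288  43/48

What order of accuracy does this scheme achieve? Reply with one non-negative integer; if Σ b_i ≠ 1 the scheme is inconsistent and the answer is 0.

b = (13/36, -9/32, 7/288, 43/48)
c = (0, 5/3, 3, 1)
Ac = (0, 0, -6/7, 9/43)
Σ b_i: 13/36·1 + (-9/32)·1 + 7/288·1 + 43/48·1 = 1 ✓
b·c: (-9/32)·5/3 + 7/288·3 + 43/48·1 = 1/2 ✓
b·c²: (-9/32)·25/9 + 7/288·9 + 43/48·1 = 1/3 ✓
b·Ac: 7/288·(-6/7) + 43/48·9/43 = 1/6 ✓
b·c³: (-9/32)·125/27 + 7/288·27 + 43/48·1 = 1/4 ✓
b·(c∘Ac): 7/288·(-18/7) + 43/48·9/43 = 1/8 ✓
b·Ac²: 7/288·(-10/7) + 43/48·17/129 = 1/12 ✓
b·A²c: 43/48·2/43 = 1/24 ✓; 4 stages ⇒ order 4.

4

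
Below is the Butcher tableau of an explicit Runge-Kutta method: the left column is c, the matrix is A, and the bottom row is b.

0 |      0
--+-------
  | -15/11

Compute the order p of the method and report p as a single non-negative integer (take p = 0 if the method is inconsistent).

b = (-15/11)
c = (0)
Σ b_i: (-15/11)·1 = -15/11 ≠ 1 ⇒ order 0.

0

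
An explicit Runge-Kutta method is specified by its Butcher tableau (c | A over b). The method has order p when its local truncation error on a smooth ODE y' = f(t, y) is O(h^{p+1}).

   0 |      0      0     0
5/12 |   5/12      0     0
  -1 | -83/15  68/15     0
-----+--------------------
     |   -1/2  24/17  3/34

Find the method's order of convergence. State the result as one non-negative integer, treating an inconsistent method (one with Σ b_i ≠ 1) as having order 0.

b = (-1/2, 24/17, 3/34)
c = (0, 5/12, -1)
Ac = (0, 0, 17/9)
Σ b_i: (-1/2)·1 + 24/17·1 + 3/34·1 = 1 ✓
b·c: 24/17·5/12 + 3/34·(-1) = 1/2 ✓
b·c²: 24/17·25/144 + 3/34·1 = 1/3 ✓
b·Ac: 3/34·17/9 = 1/6 ✓; 3 stages ⇒ order 3.

3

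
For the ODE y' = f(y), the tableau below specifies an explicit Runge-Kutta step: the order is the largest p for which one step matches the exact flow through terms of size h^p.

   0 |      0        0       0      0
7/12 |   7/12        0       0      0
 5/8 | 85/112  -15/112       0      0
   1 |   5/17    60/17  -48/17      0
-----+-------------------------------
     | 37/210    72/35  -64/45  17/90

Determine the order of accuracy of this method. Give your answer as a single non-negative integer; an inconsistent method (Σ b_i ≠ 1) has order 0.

4

b = (37/210, 72/35, -64/45, 17/90)
c = (0, 7/12, 5/8, 1)
Ac = (0, 0, -5/64, 5/17)
Σ b_i: 37/210·1 + 72/35·1 + (-64/45)·1 + 17/90·1 = 1 ✓
b·c: 72/35·7/12 + (-64/45)·5/8 + 17/90·1 = 1/2 ✓
b·c²: 72/35·49/144 + (-64/45)·25/64 + 17/90·1 = 1/3 ✓
b·Ac: (-64/45)·(-5/64) + 17/90·5/17 = 1/6 ✓
b·c³: 72/35·343/1728 + (-64/45)·125/512 + 17/90·1 = 1/4 ✓
b·(c∘Ac): (-64/45)·(-25/512) + 17/90·5/17 = 1/8 ✓
b·Ac²: (-64/45)·(-35/768) + 17/90·5/51 = 1/12 ✓
b·A²c: 17/90·15/68 = 1/24 ✓; 4 stages ⇒ order 4.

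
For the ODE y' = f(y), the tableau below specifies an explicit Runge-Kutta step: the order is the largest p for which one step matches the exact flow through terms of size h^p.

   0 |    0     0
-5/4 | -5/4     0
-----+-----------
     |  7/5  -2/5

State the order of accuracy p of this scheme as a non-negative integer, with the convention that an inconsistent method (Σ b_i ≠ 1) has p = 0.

b = (7/5, -2/5)
c = (0, -5/4)
Σ b_i: 7/5·1 + (-2/5)·1 = 1 ✓
b·c: (-2/5)·(-5/4) = 1/2 ✓; 2 stages ⇒ order 2.

2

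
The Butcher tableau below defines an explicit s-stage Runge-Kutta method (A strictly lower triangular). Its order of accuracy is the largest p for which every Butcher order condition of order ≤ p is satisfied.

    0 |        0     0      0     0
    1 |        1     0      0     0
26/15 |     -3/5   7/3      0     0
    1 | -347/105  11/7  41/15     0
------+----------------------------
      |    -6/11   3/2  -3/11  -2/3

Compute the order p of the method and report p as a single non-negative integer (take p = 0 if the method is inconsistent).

0

b = (-6/11, 3/2, -3/11, -2/3)
c = (0, 1, 26/15, 1)
Ac = (0, 0, 7/3, 9937/1575)
Σ b_i: (-6/11)·1 + 3/2·1 + (-3/11)·1 + (-2/3)·1 = 1/66 ≠ 1 ⇒ order 0.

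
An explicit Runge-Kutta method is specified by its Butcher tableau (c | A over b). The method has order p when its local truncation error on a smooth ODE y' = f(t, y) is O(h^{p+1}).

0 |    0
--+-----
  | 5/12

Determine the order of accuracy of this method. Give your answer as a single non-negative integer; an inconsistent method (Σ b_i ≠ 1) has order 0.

b = (5/12)
c = (0)
Σ b_i: 5/12·1 = 5/12 ≠ 1 ⇒ order 0.

0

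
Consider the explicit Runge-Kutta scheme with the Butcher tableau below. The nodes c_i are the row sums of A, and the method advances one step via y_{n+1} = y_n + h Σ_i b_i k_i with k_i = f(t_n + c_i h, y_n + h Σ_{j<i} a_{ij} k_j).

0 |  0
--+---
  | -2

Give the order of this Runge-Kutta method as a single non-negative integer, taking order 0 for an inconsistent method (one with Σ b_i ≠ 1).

0

b = (-2)
c = (0)
Σ b_i: (-2)·1 = -2 ≠ 1 ⇒ order 0.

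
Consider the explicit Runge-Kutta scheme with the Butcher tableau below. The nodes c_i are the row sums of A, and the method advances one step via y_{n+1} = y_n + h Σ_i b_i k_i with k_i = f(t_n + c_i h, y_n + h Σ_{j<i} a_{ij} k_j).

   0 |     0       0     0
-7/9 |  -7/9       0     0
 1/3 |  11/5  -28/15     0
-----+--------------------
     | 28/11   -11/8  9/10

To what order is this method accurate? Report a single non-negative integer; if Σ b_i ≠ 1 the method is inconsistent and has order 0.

0

b = (28/11, -11/8, 9/10)
c = (0, -7/9, 1/3)
Ac = (0, 0, 196/135)
Σ b_i: 28/11·1 + (-11/8)·1 + 9/10·1 = 911/440 ≠ 1 ⇒ order 0.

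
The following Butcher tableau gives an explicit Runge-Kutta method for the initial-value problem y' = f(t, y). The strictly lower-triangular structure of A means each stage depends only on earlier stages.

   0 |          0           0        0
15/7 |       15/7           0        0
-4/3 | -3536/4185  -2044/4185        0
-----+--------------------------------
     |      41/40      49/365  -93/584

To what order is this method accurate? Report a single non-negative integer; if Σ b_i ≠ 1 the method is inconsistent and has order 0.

3

b = (41/40, 49/365, -93/584)
c = (0, 15/7, -4/3)
Ac = (0, 0, -292/279)
Σ b_i: 41/40·1 + 49/365·1 + (-93/584)·1 = 1 ✓
b·c: 49/365·15/7 + (-93/584)·(-4/3) = 1/2 ✓
b·c²: 49/365·225/49 + (-93/584)·16/9 = 1/3 ✓
b·Ac: (-93/584)·(-292/279) = 1/6 ✓; 3 stages ⇒ order 3.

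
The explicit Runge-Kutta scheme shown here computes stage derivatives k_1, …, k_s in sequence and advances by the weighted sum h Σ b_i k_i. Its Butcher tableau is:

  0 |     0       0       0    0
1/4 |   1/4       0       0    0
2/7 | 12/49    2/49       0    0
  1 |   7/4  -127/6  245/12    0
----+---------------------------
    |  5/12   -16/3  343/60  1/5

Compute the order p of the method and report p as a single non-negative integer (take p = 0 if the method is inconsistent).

b = (5/12, -16/3, 343/60, 1/5)
c = (0, 1/4, 2/7, 1)
Ac = (0, 0, 1/98, 13/24)
Σ b_i: 5/12·1 + (-16/3)·1 + 343/60·1 + 1/5·1 = 1 ✓
b·c: (-16/3)·1/4 + 343/60·2/7 + 1/5·1 = 1/2 ✓
b·c²: (-16/3)·1/16 + 343/60·4/49 + 1/5·1 = 1/3 ✓
b·Ac: 343/60·1/98 + 1/5·13/24 = 1/6 ✓
b·c³: (-16/3)·1/64 + 343/60·8/343 + 1/5·1 = 1/4 ✓
b·(c∘Ac): 343/60·1/343 + 1/5·13/24 = 1/8 ✓
b·Ac²: 343/60·1/392 + 1/5·11/32 = 1/12 ✓
b·A²c: 1/5·5/24 = 1/24 ✓; 4 stages ⇒ order 4.

4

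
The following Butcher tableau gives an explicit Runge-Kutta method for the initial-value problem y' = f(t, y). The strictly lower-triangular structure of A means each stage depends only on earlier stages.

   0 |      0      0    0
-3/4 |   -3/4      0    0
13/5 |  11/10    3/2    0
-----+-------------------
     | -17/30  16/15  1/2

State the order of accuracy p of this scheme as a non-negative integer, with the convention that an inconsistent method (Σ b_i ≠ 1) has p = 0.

b = (-17/30, 16/15, 1/2)
c = (0, -3/4, 13/5)
Ac = (0, 0, -9/8)
Σ b_i: (-17/30)·1 + 16/15·1 + 1/2·1 = 1 ✓
b·c: 16/15·(-3/4) + 1/2·13/5 = 1/2 ✓
b·c²: 16/15·9/16 + 1/2·169/25 = 199/50 ≠ 1/3 ⇒ order 2.
b·Ac: 1/2·(-9/8) = -9/16 ≠ 1/6

2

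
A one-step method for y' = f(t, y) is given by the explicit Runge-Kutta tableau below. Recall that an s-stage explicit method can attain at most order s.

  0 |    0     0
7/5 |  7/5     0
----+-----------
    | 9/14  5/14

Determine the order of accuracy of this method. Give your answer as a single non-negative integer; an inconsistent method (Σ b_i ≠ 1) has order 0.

b = (9/14, 5/14)
c = (0, 7/5)
Σ b_i: 9/14·1 + 5/14·1 = 1 ✓
b·c: 5/14·7/5 = 1/2 ✓; 2 stages ⇒ order 2.

2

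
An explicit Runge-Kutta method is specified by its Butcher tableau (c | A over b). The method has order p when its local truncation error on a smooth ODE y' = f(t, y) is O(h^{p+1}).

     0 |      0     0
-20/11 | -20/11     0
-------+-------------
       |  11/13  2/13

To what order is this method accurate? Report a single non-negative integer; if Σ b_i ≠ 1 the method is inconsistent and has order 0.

b = (11/13, 2/13)
c = (0, -20/11)
Σ b_i: 11/13·1 + 2/13·1 = 1 ✓
b·c: 2/13·(-20/11) = -40/143 ≠ 1/2 ⇒ order 1.

1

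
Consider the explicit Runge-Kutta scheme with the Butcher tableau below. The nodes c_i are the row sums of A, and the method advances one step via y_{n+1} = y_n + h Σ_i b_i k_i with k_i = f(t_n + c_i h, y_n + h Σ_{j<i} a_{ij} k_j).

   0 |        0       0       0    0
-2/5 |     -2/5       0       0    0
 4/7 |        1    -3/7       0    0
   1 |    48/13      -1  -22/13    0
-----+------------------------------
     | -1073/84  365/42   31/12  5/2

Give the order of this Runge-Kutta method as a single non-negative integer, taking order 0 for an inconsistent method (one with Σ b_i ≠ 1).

2

b = (-1073/84, 365/42, 31/12, 5/2)
c = (0, -2/5, 4/7, 1)
Ac = (0, 0, 6/35, -258/455)
Σ b_i: (-1073/84)·1 + 365/42·1 + 31/12·1 + 5/2·1 = 1 ✓
b·c: 365/42·(-2/5) + 31/12·4/7 + 5/2·1 = 1/2 ✓
b·c²: 365/42·4/25 + 31/12·16/49 + 5/2·1 = 6959/1470 ≠ 1/3 ⇒ order 2.
b·Ac: 31/12·6/35 + 5/2·(-258/455) = -887/910 ≠ 1/6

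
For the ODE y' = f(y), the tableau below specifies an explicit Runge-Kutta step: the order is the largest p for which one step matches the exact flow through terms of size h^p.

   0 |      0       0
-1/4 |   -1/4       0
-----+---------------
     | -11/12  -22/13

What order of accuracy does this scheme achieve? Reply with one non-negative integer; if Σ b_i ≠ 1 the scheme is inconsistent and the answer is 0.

0

b = (-11/12, -22/13)
c = (0, -1/4)
Σ b_i: (-11/12)·1 + (-22/13)·1 = -407/156 ≠ 1 ⇒ order 0.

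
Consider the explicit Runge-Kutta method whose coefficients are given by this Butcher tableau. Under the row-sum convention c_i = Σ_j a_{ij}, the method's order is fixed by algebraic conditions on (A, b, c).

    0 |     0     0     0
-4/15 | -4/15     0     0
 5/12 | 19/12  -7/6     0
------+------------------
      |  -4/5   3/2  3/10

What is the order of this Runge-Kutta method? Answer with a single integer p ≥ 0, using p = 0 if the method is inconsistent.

b = (-4/5, 3/2, 3/10)
c = (0, -4/15, 5/12)
Ac = (0, 0, 14/45)
Σ b_i: (-4/5)·1 + 3/2·1 + 3/10·1 = 1 ✓
b·c: 3/2·(-4/15) + 3/10·5/12 = -11/40 ≠ 1/2 ⇒ order 1.

1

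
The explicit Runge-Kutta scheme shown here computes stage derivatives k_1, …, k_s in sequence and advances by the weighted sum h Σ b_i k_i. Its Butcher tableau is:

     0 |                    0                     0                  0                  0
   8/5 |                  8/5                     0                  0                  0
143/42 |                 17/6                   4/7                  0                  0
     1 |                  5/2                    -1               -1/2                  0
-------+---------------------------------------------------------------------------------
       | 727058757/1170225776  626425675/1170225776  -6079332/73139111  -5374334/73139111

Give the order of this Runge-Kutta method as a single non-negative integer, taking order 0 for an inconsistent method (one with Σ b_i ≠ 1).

3

b = (727058757/1170225776, 626425675/1170225776, -6079332/73139111, -5374334/73139111)
c = (0, 8/5, 143/42, 1)
Ac = (0, 0, 32/35, -1387/420)
Σ b_i: 727058757/1170225776·1 + 626425675/1170225776·1 + (-6079332/73139111)·1 + (-5374334/73139111)·1 = 1 ✓
b·c: 626425675/1170225776·8/5 + (-6079332/73139111)·143/42 + (-5374334/73139111)·1 = 1/2 ✓
b·c²: 626425675/1170225776·64/25 + (-6079332/73139111)·20449/1764 + (-5374334/73139111)·1 = 1/3 ✓
b·Ac: (-6079332/73139111)·32/35 + (-5374334/73139111)·(-1387/420) = 1/6 ✓
b·c³: 626425675/1170225776·512/125 + (-6079332/73139111)·2924207/74088 + (-5374334/73139111)·1 = -7646111203/6582519990 ≠ 1/4 ⇒ order 3.
b·(c∘Ac): (-6079332/73139111)·2288/735 + (-5374334/73139111)·(-1387/420) = -35292221/2194173330 ≠ 1/8
b·Ac²: (-6079332/73139111)·256/175 + (-5374334/73139111)·(-737017/88200) = 45379939853/92155279860 ≠ 1/12
b·A²c: (-5374334/73139111)·(-16/35) = 12284192/365695555 ≠ 1/24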